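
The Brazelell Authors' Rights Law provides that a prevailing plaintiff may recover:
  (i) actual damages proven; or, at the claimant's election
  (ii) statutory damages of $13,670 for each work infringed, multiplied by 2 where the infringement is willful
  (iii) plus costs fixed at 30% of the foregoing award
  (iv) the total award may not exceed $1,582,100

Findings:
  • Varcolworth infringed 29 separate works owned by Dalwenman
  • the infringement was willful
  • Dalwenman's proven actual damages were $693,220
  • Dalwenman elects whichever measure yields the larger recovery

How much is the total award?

Statutory damages: 29 × $13,670 = $396,430
Doubled: 2 × $396,430 = $792,860
Greater of actual damages ($693,220) or enhanced statutory damages ($792,860): $792,860
Costs: 30% of $792,860 = $237,858
Award plus costs: $792,860 + $237,858 = $1,030,718
Cap at $1,582,100: $1,030,718 is within the cap, no reduction.

$1,030,718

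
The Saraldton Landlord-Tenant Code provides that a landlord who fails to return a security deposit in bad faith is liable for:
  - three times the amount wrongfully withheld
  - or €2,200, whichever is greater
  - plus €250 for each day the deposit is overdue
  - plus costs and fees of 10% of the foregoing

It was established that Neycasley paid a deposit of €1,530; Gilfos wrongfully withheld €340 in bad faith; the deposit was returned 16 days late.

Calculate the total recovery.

Trebled: 3 × €340 = €1,020
Minimum €2,200: €1,020 is below the minimum → €2,200
Late-return penalty: 16 × €250 = €4,000
Damages plus late penalty: €2,200 + €4,000 = €6,200
Costs and fees: 10% of €6,200 = €620
Total recovery: €6,200 + €620 = €6,820

Recovery: €6,820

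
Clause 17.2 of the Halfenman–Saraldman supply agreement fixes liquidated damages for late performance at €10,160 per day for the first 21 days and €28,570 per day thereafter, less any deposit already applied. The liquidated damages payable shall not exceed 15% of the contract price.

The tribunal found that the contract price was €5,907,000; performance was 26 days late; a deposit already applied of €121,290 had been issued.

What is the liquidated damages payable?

€234,920

First 21 days: 21 × €10,160 = €213,360
Remaining days: (26 − 21) × €28,570 = €142,850
Accrued per-day damages: €213,360 + €142,850 = €356,210
Less deposit already applied: €356,210 − €121,290 = €234,920
Cap: 15% of €5,907,000 = €886,050
Cap at €886,050: €234,920 is within the cap, no reduction.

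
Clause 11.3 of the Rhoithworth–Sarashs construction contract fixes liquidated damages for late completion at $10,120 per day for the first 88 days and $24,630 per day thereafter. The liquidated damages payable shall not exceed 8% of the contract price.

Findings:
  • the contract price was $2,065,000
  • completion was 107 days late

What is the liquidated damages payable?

First 88 days: 88 × $10,120 = $890,560
Remaining days: (107 − 88) × $24,630 = $467,970
Accrued per-day damages: $890,560 + $467,970 = $1,358,530
Cap: 8% of $2,065,000 = $165,200
Cap at $165,200: $1,358,530 exceeds the cap → $165,200

$165,200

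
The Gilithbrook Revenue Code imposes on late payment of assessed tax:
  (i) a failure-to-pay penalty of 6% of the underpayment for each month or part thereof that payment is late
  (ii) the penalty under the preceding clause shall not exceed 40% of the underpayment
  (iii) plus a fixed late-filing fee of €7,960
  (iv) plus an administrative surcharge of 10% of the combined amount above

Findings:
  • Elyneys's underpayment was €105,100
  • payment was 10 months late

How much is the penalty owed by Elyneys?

€55,000

Accrued rate: 6% × 10 = 60%, capped at 40% → 40%
Failure-to-pay penalty: 40% of €105,100 = €42,040
Penalty before surcharge: €42,040 + €7,960 = €50,000
Administrative surcharge: 10% of €50,000 = €5,000
Total penalty: €50,000 + €5,000 = €55,000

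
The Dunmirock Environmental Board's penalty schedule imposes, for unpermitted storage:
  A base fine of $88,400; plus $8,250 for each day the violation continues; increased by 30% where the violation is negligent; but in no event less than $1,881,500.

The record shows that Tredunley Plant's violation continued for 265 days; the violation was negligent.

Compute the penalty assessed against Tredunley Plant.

Per-day component: 265 × $8,250 = $2,186,250
Base plus per-day: $88,400 + $2,186,250 = $2,274,650
Enhancement: 30% of $2,274,650 = $682,395
Enhanced fine: $2,274,650 + $682,395 = $2,957,045
Minimum $1,881,500: $2,957,045 meets the minimum, no increase.

$2,957,045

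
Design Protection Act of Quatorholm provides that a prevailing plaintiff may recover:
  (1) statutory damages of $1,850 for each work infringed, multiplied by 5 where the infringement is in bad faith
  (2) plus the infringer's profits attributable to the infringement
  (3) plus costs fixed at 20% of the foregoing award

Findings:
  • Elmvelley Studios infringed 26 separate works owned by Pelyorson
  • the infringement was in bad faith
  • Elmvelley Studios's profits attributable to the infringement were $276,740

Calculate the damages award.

Statutory damages: 26 × $1,850 = $48,100
Multiplied by 5: 5 × $48,100 = $240,500
Combined award: $240,500 + $276,740 = $517,240
Costs: 20% of $517,240 = $103,448
Award plus costs: $517,240 + $103,448 = $620,688

$620,688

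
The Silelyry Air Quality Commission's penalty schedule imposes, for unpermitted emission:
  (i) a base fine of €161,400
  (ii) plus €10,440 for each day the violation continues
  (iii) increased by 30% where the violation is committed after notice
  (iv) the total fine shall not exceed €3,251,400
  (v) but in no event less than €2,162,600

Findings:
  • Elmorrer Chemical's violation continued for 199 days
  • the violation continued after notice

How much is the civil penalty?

Per-day component: 199 × €10,440 = €2,077,560
Base plus per-day: €161,400 + €2,077,560 = €2,238,960
Enhancement: 30% of €2,238,960 = €671,688
Enhanced fine: €2,238,960 + €671,688 = €2,910,648
Cap at €3,251,400: €2,910,648 is within the cap, no reduction.
Minimum €2,162,600: €2,910,648 meets the minimum, no increase.

€2,910,648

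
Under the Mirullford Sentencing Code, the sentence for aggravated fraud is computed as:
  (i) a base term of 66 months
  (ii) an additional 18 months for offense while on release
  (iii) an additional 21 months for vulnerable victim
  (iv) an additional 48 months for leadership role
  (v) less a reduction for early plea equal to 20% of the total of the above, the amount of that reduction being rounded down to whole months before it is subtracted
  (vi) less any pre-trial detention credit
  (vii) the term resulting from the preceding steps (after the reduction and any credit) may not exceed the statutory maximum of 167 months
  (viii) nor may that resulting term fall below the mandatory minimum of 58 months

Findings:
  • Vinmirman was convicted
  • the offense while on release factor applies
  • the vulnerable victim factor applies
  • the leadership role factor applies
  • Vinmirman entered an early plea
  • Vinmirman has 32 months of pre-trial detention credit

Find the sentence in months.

Offense while on release enhancement: +18 months
Vulnerable victim enhancement: +21 months
Leadership role enhancement: +48 months
Adjusted term: 66 months + 18 months + 21 months + 48 months = 153 months
Early plea reduction: 20% of 153 months = 30 months (rounded down)
After reduction: 153 − 30 = 123 months
Less pre-trial detention credit: 123 months − 32 months = 91 months
Cap at 167 months: 91 months is within the cap, no reduction.
Minimum 58 months: 91 months meets the minimum, no increase.

Sentence: 91 months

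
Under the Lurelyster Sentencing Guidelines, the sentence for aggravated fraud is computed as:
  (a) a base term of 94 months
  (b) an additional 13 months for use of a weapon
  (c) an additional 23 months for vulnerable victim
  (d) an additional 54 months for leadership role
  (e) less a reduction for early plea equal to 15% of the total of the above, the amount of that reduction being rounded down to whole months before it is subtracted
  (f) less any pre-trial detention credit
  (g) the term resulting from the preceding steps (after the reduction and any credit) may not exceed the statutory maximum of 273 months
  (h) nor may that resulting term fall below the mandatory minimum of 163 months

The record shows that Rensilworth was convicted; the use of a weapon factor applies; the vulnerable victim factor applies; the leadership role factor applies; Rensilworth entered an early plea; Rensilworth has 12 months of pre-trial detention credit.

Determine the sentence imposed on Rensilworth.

Sentence: 163 months

Use of a weapon enhancement: +13 months
Vulnerable victim enhancement: +23 months
Leadership role enhancement: +54 months
Adjusted term: 94 months + 13 months + 23 months + 54 months = 184 months
Early plea reduction: 15% of 184 months = 27 months (rounded down)
After reduction: 184 − 27 = 157 months
Less pre-trial detention credit: 157 months − 12 months = 145 months
Cap at 273 months: 145 months is within the cap, no reduction.
Minimum 163 months: 145 months is below the minimum → 163 months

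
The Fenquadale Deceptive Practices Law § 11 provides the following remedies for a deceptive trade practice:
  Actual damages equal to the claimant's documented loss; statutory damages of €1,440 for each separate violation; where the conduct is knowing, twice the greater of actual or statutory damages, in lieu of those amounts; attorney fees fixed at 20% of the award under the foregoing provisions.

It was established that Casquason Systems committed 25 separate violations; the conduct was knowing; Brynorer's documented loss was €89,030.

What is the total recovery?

Statutory damages: 25 × €1,440 = €36,000
Greater of actual damages (€89,030) or statutory damages (€36,000): €89,030
Doubled: 2 × €89,030 = €178,060
Attorney fees: 20% of €178,060 = €35,612
Total recovery: €178,060 + €35,612 = €213,672

€213,672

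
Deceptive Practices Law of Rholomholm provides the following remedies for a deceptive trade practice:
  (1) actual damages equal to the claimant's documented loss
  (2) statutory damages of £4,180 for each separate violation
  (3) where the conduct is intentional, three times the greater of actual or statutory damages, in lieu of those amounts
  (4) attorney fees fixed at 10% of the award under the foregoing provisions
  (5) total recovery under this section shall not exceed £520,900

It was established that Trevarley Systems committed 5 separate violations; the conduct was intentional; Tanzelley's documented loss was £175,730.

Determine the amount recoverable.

Statutory damages: 5 × £4,180 = £20,900
Greater of actual damages (£175,730) or statutory damages (£20,900): £175,730
Trebled: 3 × £175,730 = £527,190
Attorney fees: 10% of £527,190 = £52,719
Total before cap: £527,190 + £52,719 = £579,909
Cap at £520,900: £579,909 exceeds the cap → £520,900

£520,900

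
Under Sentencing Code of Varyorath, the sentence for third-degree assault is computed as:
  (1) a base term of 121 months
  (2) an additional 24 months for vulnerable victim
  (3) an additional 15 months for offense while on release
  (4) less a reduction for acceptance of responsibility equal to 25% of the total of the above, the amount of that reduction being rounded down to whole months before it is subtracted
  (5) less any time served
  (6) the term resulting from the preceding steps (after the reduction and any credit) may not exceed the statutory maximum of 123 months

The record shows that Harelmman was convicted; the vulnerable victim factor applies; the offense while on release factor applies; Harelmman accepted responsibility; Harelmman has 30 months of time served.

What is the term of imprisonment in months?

Sentence: 90 months

Vulnerable victim enhancement: +24 months
Offense while on release enhancement: +15 months
Adjusted term: 121 months + 24 months + 15 months = 160 months
Acceptance of responsibility reduction: 25% of 160 months = 40 months (rounded down)
After reduction: 160 − 40 = 120 months
Less time served: 120 months − 30 months = 90 months
Cap at 123 months: 90 months is within the cap, no reduction.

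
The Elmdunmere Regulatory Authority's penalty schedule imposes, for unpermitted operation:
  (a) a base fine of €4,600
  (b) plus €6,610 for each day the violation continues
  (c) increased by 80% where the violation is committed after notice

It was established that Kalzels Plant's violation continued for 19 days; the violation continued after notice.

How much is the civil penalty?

Civil penalty: €234,342

Per-day component: 19 × €6,610 = €125,590
Base plus per-day: €4,600 + €125,590 = €130,190
Enhancement: 80% of €130,190 = €104,152
Enhanced fine: €130,190 + €104,152 = €234,342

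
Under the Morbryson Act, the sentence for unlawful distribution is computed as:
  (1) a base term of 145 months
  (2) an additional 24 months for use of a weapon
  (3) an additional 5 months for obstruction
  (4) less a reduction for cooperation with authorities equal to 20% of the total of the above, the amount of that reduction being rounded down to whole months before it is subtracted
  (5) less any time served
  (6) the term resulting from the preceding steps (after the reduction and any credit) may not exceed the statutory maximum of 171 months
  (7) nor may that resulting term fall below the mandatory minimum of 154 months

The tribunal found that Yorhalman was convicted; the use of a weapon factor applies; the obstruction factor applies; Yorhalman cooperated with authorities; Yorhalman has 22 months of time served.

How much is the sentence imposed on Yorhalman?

Use of a weapon enhancement: +24 months
Obstruction enhancement: +5 months
Adjusted term: 145 months + 24 months + 5 months = 174 months
Cooperation with authorities reduction: 20% of 174 months = 34 months (rounded down)
After reduction: 174 − 34 = 140 months
Less time served: 140 months − 22 months = 118 months
Cap at 171 months: 118 months is within the cap, no reduction.
Minimum 154 months: 118 months is below the minimum → 154 months

154 months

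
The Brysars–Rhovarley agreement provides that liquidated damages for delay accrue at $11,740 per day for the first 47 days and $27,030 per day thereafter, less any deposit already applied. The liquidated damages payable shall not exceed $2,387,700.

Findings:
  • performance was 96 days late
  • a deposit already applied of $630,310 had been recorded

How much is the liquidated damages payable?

$1,245,940

First 47 days: 47 × $11,740 = $551,780
Remaining days: (96 − 47) × $27,030 = $1,324,470
Accrued per-day damages: $551,780 + $1,324,470 = $1,876,250
Less deposit already applied: $1,876,250 − $630,310 = $1,245,940
Cap at $2,387,700: $1,245,940 is within the cap, no reduction.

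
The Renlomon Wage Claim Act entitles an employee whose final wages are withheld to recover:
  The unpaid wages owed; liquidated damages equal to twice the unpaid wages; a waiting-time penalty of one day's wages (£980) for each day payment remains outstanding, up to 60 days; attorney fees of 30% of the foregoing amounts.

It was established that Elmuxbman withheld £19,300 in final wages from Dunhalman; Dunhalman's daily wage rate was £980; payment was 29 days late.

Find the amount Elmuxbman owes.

£112,216

Doubled: 2 × £19,300 = £38,600
Penalty days: min(29, 60) = 29
Waiting-time penalty: 29 × £980 = £28,420
Subtotal: £19,300 + £38,600 + £28,420 = £86,320
Attorney fees: 30% of £86,320 = £25,896
Total award: £86,320 + £25,896 = £112,216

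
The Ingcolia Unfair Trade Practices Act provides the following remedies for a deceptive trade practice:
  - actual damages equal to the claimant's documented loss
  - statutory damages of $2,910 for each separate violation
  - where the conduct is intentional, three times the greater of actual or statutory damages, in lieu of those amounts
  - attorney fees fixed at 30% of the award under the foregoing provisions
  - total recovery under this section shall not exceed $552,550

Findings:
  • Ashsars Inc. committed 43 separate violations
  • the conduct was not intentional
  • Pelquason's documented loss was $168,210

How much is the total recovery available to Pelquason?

$381,342

Statutory damages: 43 × $2,910 = $125,130
Conduct not intentional: the in-lieu enhancement does not apply.
Actual plus statutory damages: $168,210 + $125,130 = $293,340
Attorney fees: 30% of $293,340 = $88,002
Total before cap: $293,340 + $88,002 = $381,342
Cap at $552,550: $381,342 is within the cap, no reduction.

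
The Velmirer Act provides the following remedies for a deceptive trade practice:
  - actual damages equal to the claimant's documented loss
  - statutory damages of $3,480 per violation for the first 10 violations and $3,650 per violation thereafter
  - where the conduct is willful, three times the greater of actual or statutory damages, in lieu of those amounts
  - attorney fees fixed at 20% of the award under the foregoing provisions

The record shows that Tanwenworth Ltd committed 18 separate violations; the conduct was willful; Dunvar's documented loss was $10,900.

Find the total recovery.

$230,400

First 10 violations: 10 × $3,480 = $34,800
Remaining violations: (18 − 10) × $3,650 = $29,200
Statutory damages: $34,800 + $29,200 = $64,000
Greater of actual damages ($10,900) or statutory damages ($64,000): $64,000
Trebled: 3 × $64,000 = $192,000
Attorney fees: 20% of $192,000 = $38,400
Total recovery: $192,000 + $38,400 = $230,400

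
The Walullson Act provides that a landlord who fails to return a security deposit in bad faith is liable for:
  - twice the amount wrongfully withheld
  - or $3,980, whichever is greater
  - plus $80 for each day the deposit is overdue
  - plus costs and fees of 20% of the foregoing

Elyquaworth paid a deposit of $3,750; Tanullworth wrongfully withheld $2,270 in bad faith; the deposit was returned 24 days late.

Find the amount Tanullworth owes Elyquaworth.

Doubled: 2 × $2,270 = $4,540
Minimum $3,980: $4,540 meets the minimum, no increase.
Late-return penalty: 24 × $80 = $1,920
Damages plus late penalty: $4,540 + $1,920 = $6,460
Costs and fees: 20% of $6,460 = $1,292
Total recovery: $6,460 + $1,292 = $7,752

$7,752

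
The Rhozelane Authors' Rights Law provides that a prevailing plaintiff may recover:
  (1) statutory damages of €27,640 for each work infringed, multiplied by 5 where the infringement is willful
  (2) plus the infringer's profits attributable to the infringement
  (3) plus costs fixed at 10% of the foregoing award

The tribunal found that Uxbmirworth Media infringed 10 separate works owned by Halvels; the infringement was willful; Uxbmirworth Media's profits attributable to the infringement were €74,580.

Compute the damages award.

Statutory damages: 10 × €27,640 = €276,400
Multiplied by 5: 5 × €276,400 = €1,382,000
Combined award: €1,382,000 + €74,580 = €1,456,580
Costs: 10% of €1,456,580 = €145,658
Award plus costs: €1,456,580 + €145,658 = €1,602,238

€1,602,238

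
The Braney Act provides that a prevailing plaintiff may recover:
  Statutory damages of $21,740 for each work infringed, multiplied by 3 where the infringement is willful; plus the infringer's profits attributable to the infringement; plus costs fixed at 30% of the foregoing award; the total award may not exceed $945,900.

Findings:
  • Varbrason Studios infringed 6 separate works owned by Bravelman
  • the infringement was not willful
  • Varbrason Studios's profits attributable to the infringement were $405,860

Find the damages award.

Statutory damages: 6 × $21,740 = $130,440
Infringement not willful: no ×3 enhancement.
Combined award: $130,440 + $405,860 = $536,300
Costs: 30% of $536,300 = $160,890
Award plus costs: $536,300 + $160,890 = $697,190
Cap at $945,900: $697,190 is within the cap, no reduction.

$697,190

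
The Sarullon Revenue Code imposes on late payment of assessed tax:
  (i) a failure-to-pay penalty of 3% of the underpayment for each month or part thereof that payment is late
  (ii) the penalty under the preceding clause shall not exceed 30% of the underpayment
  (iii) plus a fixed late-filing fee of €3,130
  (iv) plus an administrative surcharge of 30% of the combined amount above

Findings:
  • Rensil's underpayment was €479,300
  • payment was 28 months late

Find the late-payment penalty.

€190,996

Accrued rate: 3% × 28 = 84%, capped at 30% → 30%
Failure-to-pay penalty: 30% of €479,300 = €143,790
Penalty before surcharge: €143,790 + €3,130 = €146,920
Administrative surcharge: 30% of €146,920 = €44,076
Total penalty: €146,920 + €44,076 = €190,996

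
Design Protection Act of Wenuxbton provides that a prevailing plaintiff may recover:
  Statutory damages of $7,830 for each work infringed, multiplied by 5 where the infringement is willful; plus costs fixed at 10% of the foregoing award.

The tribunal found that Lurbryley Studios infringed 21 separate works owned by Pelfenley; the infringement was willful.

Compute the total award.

$904,365

Statutory damages: 21 × $7,830 = $164,430
Multiplied by 5: 5 × $164,430 = $822,150
Costs: 10% of $822,150 = $82,215
Award plus costs: $822,150 + $82,215 = $904,365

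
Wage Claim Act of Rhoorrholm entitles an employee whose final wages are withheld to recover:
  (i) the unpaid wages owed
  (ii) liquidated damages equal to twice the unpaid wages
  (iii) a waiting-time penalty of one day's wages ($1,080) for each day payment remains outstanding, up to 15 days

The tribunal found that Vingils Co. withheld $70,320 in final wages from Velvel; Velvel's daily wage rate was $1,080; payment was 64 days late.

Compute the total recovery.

Doubled: 2 × $70,320 = $140,640
Penalty days: min(64, 15) = 15
Waiting-time penalty: 15 × $1,080 = $16,200
Total award: $70,320 + $140,640 + $16,200 = $227,160

Total award: $227,160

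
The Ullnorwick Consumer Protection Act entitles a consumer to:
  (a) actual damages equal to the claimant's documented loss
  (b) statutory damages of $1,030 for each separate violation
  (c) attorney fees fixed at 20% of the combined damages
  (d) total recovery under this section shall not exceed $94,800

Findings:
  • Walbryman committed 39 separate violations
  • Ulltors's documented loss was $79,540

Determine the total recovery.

Statutory damages: 39 × $1,030 = $40,170
Combined damages: $79,540 + $40,170 = $119,710
Attorney fees: 20% of $119,710 = $23,942
Total before cap: $119,710 + $23,942 = $143,652
Cap at $94,800: $143,652 exceeds the cap → $94,800

$94,800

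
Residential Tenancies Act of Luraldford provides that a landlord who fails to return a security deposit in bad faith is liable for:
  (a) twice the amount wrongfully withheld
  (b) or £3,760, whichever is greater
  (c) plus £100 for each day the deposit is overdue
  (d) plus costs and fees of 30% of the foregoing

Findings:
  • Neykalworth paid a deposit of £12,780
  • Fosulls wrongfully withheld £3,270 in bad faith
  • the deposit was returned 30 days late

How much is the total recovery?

Recovery: £12,402

Doubled: 2 × £3,270 = £6,540
Minimum £3,760: £6,540 meets the minimum, no increase.
Late-return penalty: 30 × £100 = £3,000
Damages plus late penalty: £6,540 + £3,000 = £9,540
Costs and fees: 30% of £9,540 = £2,862
Total recovery: £9,540 + £2,862 = £12,402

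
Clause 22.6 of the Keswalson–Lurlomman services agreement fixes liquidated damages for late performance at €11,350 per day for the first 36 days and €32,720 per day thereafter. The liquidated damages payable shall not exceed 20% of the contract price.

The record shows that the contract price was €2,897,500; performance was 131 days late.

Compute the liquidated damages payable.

First 36 days: 36 × €11,350 = €408,600
Remaining days: (131 − 36) × €32,720 = €3,108,400
Accrued per-day damages: €408,600 + €3,108,400 = €3,517,000
Cap: 20% of €2,897,500 = €579,500
Cap at €579,500: €3,517,000 exceeds the cap → €579,500

€579,500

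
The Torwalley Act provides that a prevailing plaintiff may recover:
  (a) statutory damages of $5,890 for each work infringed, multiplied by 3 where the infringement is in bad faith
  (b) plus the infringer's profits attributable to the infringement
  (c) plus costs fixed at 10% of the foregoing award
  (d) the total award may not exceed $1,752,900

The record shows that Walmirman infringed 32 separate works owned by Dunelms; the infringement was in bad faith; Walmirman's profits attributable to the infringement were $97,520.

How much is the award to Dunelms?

Statutory damages: 32 × $5,890 = $188,480
Trebled: 3 × $188,480 = $565,440
Combined award: $565,440 + $97,520 = $662,960
Costs: 10% of $662,960 = $66,296
Award plus costs: $662,960 + $66,296 = $729,256
Cap at $1,752,900: $729,256 is within the cap, no reduction.

$729,256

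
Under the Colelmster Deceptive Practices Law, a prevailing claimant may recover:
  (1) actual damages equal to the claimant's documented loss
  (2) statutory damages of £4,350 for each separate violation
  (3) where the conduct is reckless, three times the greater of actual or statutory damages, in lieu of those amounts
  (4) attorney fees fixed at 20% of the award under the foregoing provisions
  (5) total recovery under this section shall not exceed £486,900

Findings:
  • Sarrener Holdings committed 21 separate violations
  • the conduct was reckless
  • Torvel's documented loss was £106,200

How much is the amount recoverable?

Statutory damages: 21 × £4,350 = £91,350
Greater of actual damages (£106,200) or statutory damages (£91,350): £106,200
Trebled: 3 × £106,200 = £318,600
Attorney fees: 20% of £318,600 = £63,720
Total before cap: £318,600 + £63,720 = £382,320
Cap at £486,900: £382,320 is within the cap, no reduction.

£382,320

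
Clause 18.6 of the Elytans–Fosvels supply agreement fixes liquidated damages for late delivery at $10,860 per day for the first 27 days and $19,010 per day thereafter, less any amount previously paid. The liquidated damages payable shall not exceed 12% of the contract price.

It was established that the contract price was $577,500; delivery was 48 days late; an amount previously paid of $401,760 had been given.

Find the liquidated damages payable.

First 27 days: 27 × $10,860 = $293,220
Remaining days: (48 − 27) × $19,010 = $399,210
Accrued per-day damages: $293,220 + $399,210 = $692,430
Less amount previously paid: $692,430 − $401,760 = $290,670
Cap: 12% of $577,500 = $69,300
Cap at $69,300: $290,670 exceeds the cap → $69,300

$69,300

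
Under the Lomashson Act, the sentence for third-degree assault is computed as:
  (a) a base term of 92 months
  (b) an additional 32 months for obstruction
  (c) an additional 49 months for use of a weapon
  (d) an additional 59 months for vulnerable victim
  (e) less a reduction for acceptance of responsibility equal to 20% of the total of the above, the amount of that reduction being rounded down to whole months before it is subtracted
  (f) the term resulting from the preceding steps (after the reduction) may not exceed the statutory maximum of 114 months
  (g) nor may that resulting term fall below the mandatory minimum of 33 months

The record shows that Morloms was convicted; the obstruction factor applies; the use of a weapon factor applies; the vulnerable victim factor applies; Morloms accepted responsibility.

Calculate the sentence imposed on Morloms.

Obstruction enhancement: +32 months
Use of a weapon enhancement: +49 months
Vulnerable victim enhancement: +59 months
Adjusted term: 92 months + 32 months + 49 months + 59 months = 232 months
Acceptance of responsibility reduction: 20% of 232 months = 46 months (rounded down)
After reduction: 232 − 46 = 186 months
Cap at 114 months: 186 months exceeds the cap → 114 months
Minimum 33 months: 114 months meets the minimum, no increase.

114 months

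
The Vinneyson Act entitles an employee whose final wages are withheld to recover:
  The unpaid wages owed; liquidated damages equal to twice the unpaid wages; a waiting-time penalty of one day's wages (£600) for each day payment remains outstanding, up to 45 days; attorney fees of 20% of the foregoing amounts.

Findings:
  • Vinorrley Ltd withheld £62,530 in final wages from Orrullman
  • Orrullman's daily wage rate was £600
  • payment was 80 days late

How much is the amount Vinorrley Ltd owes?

Doubled: 2 × £62,530 = £125,060
Penalty days: min(80, 45) = 45
Waiting-time penalty: 45 × £600 = £27,000
Subtotal: £62,530 + £125,060 + £27,000 = £214,590
Attorney fees: 20% of £214,590 = £42,918
Total award: £214,590 + £42,918 = £257,508

£257,508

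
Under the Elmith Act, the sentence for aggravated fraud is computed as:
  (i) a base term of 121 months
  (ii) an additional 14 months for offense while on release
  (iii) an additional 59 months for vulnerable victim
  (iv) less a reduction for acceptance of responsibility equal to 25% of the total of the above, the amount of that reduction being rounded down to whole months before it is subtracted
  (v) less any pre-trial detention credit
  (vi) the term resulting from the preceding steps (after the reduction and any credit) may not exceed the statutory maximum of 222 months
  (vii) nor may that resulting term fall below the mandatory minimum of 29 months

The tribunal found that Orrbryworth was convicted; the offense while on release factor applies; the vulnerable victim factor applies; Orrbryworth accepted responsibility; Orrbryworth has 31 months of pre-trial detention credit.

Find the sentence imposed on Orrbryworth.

115 months

Offense while on release enhancement: +14 months
Vulnerable victim enhancement: +59 months
Adjusted term: 121 months + 14 months + 59 months = 194 months
Acceptance of responsibility reduction: 25% of 194 months = 48 months (rounded down)
After reduction: 194 − 48 = 146 months
Less pre-trial detention credit: 146 months − 31 months = 115 months
Cap at 222 months: 115 months is within the cap, no reduction.
Minimum 29 months: 115 months meets the minimum, no increase.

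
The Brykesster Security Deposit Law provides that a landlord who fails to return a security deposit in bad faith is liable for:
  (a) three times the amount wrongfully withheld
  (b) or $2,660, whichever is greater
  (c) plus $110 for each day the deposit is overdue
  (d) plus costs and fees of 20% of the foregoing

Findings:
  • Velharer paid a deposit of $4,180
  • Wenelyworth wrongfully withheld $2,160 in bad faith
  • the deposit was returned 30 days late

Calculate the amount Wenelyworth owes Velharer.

$11,736

Trebled: 3 × $2,160 = $6,480
Minimum $2,660: $6,480 meets the minimum, no increase.
Late-return penalty: 30 × $110 = $3,300
Damages plus late penalty: $6,480 + $3,300 = $9,780
Costs and fees: 20% of $9,780 = $1,956
Total recovery: $9,780 + $1,956 = $11,736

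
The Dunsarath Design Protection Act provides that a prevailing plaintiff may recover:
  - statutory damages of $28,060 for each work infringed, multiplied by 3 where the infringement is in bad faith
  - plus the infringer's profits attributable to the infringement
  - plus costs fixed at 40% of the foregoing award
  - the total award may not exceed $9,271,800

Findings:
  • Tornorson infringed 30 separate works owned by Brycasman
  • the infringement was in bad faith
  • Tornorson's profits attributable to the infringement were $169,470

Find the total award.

$3,772,818

Statutory damages: 30 × $28,060 = $841,800
Trebled: 3 × $841,800 = $2,525,400
Combined award: $2,525,400 + $169,470 = $2,694,870
Costs: 40% of $2,694,870 = $1,077,948
Award plus costs: $2,694,870 + $1,077,948 = $3,772,818
Cap at $9,271,800: $3,772,818 is within the cap, no reduction.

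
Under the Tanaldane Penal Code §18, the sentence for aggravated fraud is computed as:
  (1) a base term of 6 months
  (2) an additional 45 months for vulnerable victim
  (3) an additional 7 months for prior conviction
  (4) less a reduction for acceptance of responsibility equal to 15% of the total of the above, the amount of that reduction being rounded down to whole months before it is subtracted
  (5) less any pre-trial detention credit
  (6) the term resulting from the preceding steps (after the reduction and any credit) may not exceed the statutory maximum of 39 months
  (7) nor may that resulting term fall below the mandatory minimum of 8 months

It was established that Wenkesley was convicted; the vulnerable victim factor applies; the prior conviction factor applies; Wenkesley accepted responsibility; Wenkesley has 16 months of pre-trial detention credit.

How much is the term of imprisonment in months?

Vulnerable victim enhancement: +45 months
Prior conviction enhancement: +7 months
Adjusted term: 6 months + 45 months + 7 months = 58 months
Acceptance of responsibility reduction: 15% of 58 months = 8 months (rounded down)
After reduction: 58 − 8 = 50 months
Less pre-trial detention credit: 50 months − 16 months = 34 months
Cap at 39 months: 34 months is within the cap, no reduction.
Minimum 8 months: 34 months meets the minimum, no increase.

34 months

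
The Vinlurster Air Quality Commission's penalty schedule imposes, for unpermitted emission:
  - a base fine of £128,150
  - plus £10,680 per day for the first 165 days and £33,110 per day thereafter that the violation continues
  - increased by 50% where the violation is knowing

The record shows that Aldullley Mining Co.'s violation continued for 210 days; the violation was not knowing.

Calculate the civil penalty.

£3,380,300

First 165 days: 165 × £10,680 = £1,762,200
Remaining days: (210 − 165) × £33,110 = £1,489,950
Per-day component: £1,762,200 + £1,489,950 = £3,252,150
Base plus per-day: £128,150 + £3,252,150 = £3,380,300
The violation was not knowing: no 50% increase.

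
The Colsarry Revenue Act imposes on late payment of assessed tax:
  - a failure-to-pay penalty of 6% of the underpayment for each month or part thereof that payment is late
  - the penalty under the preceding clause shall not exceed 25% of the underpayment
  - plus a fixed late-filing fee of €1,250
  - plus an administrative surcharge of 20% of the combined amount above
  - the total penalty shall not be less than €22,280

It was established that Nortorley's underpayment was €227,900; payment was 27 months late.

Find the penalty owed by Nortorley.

Accrued rate: 6% × 27 = 162%, capped at 25% → 25%
Failure-to-pay penalty: 25% of €227,900 = €56,975
Penalty before surcharge: €56,975 + €1,250 = €58,225
Administrative surcharge: 20% of €58,225 = €11,645
Total penalty: €58,225 + €11,645 = €69,870
Minimum €22,280: €69,870 meets the minimum, no increase.

€69,870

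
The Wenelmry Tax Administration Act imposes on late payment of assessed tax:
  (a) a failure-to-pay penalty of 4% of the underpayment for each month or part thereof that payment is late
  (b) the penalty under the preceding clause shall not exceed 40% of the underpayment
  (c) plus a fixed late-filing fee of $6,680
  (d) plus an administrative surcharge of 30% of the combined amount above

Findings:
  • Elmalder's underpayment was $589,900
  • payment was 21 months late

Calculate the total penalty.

Accrued rate: 4% × 21 = 84%, capped at 40% → 40%
Failure-to-pay penalty: 40% of $589,900 = $235,960
Penalty before surcharge: $235,960 + $6,680 = $242,640
Administrative surcharge: 30% of $242,640 = $72,792
Total penalty: $242,640 + $72,792 = $315,432

$315,432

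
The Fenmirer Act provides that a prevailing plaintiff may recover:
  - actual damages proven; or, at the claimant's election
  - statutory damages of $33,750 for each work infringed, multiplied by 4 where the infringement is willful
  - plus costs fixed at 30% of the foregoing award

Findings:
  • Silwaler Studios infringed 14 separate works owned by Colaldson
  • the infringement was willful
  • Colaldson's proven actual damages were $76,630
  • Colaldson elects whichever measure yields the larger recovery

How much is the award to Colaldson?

$2,457,000

Statutory damages: 14 × $33,750 = $472,500
Multiplied by 4: 4 × $472,500 = $1,890,000
Greater of actual damages ($76,630) or enhanced statutory damages ($1,890,000): $1,890,000
Costs: 30% of $1,890,000 = $567,000
Award plus costs: $1,890,000 + $567,000 = $2,457,000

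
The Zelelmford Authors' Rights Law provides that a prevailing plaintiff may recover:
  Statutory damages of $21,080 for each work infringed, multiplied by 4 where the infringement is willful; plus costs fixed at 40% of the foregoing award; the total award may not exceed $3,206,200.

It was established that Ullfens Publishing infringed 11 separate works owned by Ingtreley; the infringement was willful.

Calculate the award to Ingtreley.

Statutory damages: 11 × $21,080 = $231,880
Multiplied by 4: 4 × $231,880 = $927,520
Costs: 40% of $927,520 = $371,008
Award plus costs: $927,520 + $371,008 = $1,298,528
Cap at $3,206,200: $1,298,528 is within the cap, no reduction.

$1,298,528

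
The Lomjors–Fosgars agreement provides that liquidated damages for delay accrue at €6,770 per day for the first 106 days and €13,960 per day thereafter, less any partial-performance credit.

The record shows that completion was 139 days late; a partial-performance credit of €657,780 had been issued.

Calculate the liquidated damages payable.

€520,520

First 106 days: 106 × €6,770 = €717,620
Remaining days: (139 − 106) × €13,960 = €460,680
Accrued per-day damages: €717,620 + €460,680 = €1,178,300
Less partial-performance credit: €1,178,300 − €657,780 = €520,520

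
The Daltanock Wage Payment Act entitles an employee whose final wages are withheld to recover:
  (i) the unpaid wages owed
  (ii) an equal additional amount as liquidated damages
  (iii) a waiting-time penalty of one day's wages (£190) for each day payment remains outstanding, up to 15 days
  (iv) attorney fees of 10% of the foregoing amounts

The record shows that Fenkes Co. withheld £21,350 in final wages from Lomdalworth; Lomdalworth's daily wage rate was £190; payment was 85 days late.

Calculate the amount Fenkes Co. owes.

Liquidated damages (equal amount): £21,350
Penalty days: min(85, 15) = 15
Waiting-time penalty: 15 × £190 = £2,850
Subtotal: £21,350 + £21,350 + £2,850 = £45,550
Attorney fees: 10% of £45,550 = £4,555
Total award: £45,550 + £4,555 = £50,105

£50,105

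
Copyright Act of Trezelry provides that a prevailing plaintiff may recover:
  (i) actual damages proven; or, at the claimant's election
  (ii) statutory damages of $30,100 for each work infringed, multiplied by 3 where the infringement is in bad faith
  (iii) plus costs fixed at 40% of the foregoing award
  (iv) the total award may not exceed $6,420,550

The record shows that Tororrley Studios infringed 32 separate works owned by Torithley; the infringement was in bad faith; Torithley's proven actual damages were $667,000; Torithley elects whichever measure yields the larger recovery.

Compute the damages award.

Statutory damages: 32 × $30,100 = $963,200
Trebled: 3 × $963,200 = $2,889,600
Greater of actual damages ($667,000) or enhanced statutory damages ($2,889,600): $2,889,600
Costs: 40% of $2,889,600 = $1,155,840
Award plus costs: $2,889,600 + $1,155,840 = $4,045,440
Cap at $6,420,550: $4,045,440 is within the cap, no reduction.

$4,045,440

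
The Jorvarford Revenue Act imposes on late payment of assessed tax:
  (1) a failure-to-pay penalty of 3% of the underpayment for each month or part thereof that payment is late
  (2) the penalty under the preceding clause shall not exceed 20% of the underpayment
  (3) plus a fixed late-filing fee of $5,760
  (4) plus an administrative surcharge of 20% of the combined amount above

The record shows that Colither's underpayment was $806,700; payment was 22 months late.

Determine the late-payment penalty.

$200,520

Accrued rate: 3% × 22 = 66%, capped at 20% → 20%
Failure-to-pay penalty: 20% of $806,700 = $161,340
Penalty before surcharge: $161,340 + $5,760 = $167,100
Administrative surcharge: 20% of $167,100 = $33,420
Total penalty: $167,100 + $33,420 = $200,520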